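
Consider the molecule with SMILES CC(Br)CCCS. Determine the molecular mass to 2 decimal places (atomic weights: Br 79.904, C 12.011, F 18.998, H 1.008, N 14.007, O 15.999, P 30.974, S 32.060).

183.11 g/mol

First, the molecular formula is C5H11BrS (counting implicit H from valence).
  Br: 1 × 79.904 = 79.904
  C: 5 × 12.011 = 60.055
  H: 11 × 1.008 = 11.088
  S: 1 × 32.060 = 32.060
Sum: 1×79.904 + 5×12.011 + 11×1.008 + 1×32.060 = 183.107 → 183.11 g/mol.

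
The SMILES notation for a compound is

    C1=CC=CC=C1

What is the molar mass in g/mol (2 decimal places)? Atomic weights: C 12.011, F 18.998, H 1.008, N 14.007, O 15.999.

First, the molecular formula is C6H6 (counting implicit H from valence).
  C: 6 × 12.011 = 72.066
  H: 6 × 1.008 = 6.048
Sum: 6×12.011 + 6×1.008 = 78.114 → 78.11 g/mol.

78.11 g/mol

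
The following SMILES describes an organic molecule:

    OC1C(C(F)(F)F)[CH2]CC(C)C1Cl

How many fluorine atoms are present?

Scan the SMILES for F atoms (remember two-letter symbols like Cl and Br are single atoms).
Fluorine count: 3.

3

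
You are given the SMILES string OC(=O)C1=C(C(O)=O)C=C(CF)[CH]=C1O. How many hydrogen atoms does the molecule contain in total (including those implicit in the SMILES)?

Walk through each heavy atom and fill implicit hydrogens from standard valence (C 4, N 3, O 2, S 2, halogen 1):
  atom 1: O, bond orders sum to 1 (valence 2) → 1 H
  atom 2: C, bond orders sum to 4 (valence 4) → 0 H
  atom 3: O, bond orders sum to 2 (valence 2) → 0 H
  atom 4: C, bond orders sum to 4 (valence 4) → 0 H
  atom 5: C, bond orders sum to 4 (valence 4) → 0 H
  atom 6: C, bond orders sum to 4 (valence 4) → 0 H
  atom 7: O, bond orders sum to 1 (valence 2) → 1 H
  atom 8: O, bond orders sum to 2 (valence 2) → 0 H
  atom 9: C, bond orders sum to 3 (valence 4) → 1 H
  atom 10: C, bond orders sum to 4 (valence 4) → 0 H
  atom 11: C, bond orders sum to 2 (valence 4) → 2 H
  atom 12: F (halogen, monovalent) → 0 H
  atom 13: C with explicit H count 1
  atom 14: C, bond orders sum to 4 (valence 4) → 0 H
  atom 15: O, bond orders sum to 1 (valence 2) → 1 H
Total hydrogens: 7.

7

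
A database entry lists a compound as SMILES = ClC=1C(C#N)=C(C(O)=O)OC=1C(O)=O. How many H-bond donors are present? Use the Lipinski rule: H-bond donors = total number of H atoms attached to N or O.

2

Donors: find every N or O and count the H atoms it carries.
  atom 5 (N): bond orders sum to 3 → 0 H
  atom 8 (O): bond orders sum to 1 → 1 H
  atom 9 (O): bond orders sum to 2 → 0 H
  atom 10 (O): bond orders sum to 2 → 0 H
  atom 13 (O): bond orders sum to 1 → 1 H
  atom 14 (O): bond orders sum to 2 → 0 H
Lipinski HBD = 2.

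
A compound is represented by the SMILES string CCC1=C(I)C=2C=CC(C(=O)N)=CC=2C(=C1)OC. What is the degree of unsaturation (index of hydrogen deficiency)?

8

Molecular formula: C14H14INO2.
DoU = (2C + 2 + N − H − X) / 2, where X is the halogen count and O/S are ignored.
    = (2·14 + 2 + 1 − 14 − 1) / 2 = 16 / 2 = 8.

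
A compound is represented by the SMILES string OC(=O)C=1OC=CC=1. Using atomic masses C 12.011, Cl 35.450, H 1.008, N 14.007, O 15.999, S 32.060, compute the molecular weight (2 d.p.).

112.08 g/mol

First, the molecular formula is C5H4O3 (counting implicit H from valence).
  C: 5 × 12.011 = 60.055
  H: 4 × 1.008 = 4.032
  O: 3 × 15.999 = 47.997
Sum: 5×12.011 + 4×1.008 + 3×15.999 = 112.084 → 112.08 g/mol.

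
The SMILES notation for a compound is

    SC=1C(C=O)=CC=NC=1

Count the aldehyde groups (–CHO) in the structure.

The aldehyde motif appears at heavy-atom position 4 in the SMILES.
Other groups present: 1 thiol.
Aldehyde count: 1.

1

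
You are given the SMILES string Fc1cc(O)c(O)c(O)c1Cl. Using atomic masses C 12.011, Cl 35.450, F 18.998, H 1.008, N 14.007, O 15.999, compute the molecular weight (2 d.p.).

First, the molecular formula is C6H4ClFO3 (counting implicit H from valence).
  C: 6 × 12.011 = 72.066
  Cl: 1 × 35.450 = 35.450
  F: 1 × 18.998 = 18.998
  H: 4 × 1.008 = 4.032
  O: 3 × 15.999 = 47.997
Sum: 6×12.011 + 1×35.450 + 1×18.998 + 4×1.008 + 3×15.999 = 178.543 → 178.54 g/mol.

178.54 g/mol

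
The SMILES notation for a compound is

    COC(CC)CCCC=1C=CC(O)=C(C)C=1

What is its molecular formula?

Walk through each heavy atom and fill implicit hydrogens from standard valence (C 4, N 3, O 2, S 2, halogen 1):
  atom 1: C, bond orders sum to 1 (valence 4) → 3 H
  atom 2: O, bond orders sum to 2 (valence 2) → 0 H
  atom 3: C, bond orders sum to 3 (valence 4) → 1 H
  atom 4: C, bond orders sum to 2 (valence 4) → 2 H
  atom 5: C, bond orders sum to 1 (valence 4) → 3 H
  atom 6: C, bond orders sum to 2 (valence 4) → 2 H
  atom 7: C, bond orders sum to 2 (valence 4) → 2 H
  atom 8: C, bond orders sum to 2 (valence 4) → 2 H
  atom 9: C, bond orders sum to 4 (valence 4) → 0 H
  atom 10: C, bond orders sum to 3 (valence 4) → 1 H
  atom 11: C, bond orders sum to 3 (valence 4) → 1 H
  atom 12: C, bond orders sum to 4 (valence 4) → 0 H
  atom 13: O, bond orders sum to 1 (valence 2) → 1 H
  atom 14: C, bond orders sum to 4 (valence 4) → 0 H
  atom 15: C, bond orders sum to 1 (valence 4) → 3 H
  atom 16: C, bond orders sum to 3 (valence 4) → 1 H
Totals → C:14, H:22, O:2.

C14H22O2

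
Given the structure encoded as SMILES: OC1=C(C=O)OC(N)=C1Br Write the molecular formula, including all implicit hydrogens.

C5H4BrNO3

Walk through each heavy atom and fill implicit hydrogens from standard valence (C 4, N 3, O 2, S 2, halogen 1):
  atom 1: O, bond orders sum to 1 (valence 2) → 1 H
  atom 2: C, bond orders sum to 4 (valence 4) → 0 H
  atom 3: C, bond orders sum to 4 (valence 4) → 0 H
  atom 4: C, bond orders sum to 3 (valence 4) → 1 H
  atom 5: O, bond orders sum to 2 (valence 2) → 0 H
  atom 6: O, bond orders sum to 2 (valence 2) → 0 H
  atom 7: C, bond orders sum to 4 (valence 4) → 0 H
  atom 8: N, bond orders sum to 1 (valence 3) → 2 H
  atom 9: C, bond orders sum to 4 (valence 4) → 0 H
  atom 10: Br (halogen, monovalent) → 0 H
Totals → C:5, H:4, Br:1, N:1, O:3.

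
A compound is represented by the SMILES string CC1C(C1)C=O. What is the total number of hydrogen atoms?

Walk through each heavy atom and fill implicit hydrogens from standard valence (C 4, N 3, O 2, S 2, halogen 1):
  atom 1: C, bond orders sum to 1 (valence 4) → 3 H
  atom 2: C, bond orders sum to 3 (valence 4) → 1 H
  atom 3: C, bond orders sum to 3 (valence 4) → 1 H
  atom 4: C, bond orders sum to 2 (valence 4) → 2 H
  atom 5: C, bond orders sum to 3 (valence 4) → 1 H
  atom 6: O, bond orders sum to 2 (valence 2) → 0 H
Total hydrogens: 8.

8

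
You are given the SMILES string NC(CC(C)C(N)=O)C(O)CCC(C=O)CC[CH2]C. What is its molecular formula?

C14H28N2O3

Walk through each heavy atom and fill implicit hydrogens from standard valence (C 4, N 3, O 2, S 2, halogen 1):
  atom 1: N, bond orders sum to 1 (valence 3) → 2 H
  atom 2: C, bond orders sum to 3 (valence 4) → 1 H
  atom 3: C, bond orders sum to 2 (valence 4) → 2 H
  atom 4: C, bond orders sum to 3 (valence 4) → 1 H
  atom 5: C, bond orders sum to 1 (valence 4) → 3 H
  atom 6: C, bond orders sum to 4 (valence 4) → 0 H
  atom 7: N, bond orders sum to 1 (valence 3) → 2 H
  atom 8: O, bond orders sum to 2 (valence 2) → 0 H
  atom 9: C, bond orders sum to 3 (valence 4) → 1 H
  atom 10: O, bond orders sum to 1 (valence 2) → 1 H
  atom 11: C, bond orders sum to 2 (valence 4) → 2 H
  atom 12: C, bond orders sum to 2 (valence 4) → 2 H
  atom 13: C, bond orders sum to 3 (valence 4) → 1 H
  atom 14: C, bond orders sum to 3 (valence 4) → 1 H
  atom 15: O, bond orders sum to 2 (valence 2) → 0 H
  atom 16: C, bond orders sum to 2 (valence 4) → 2 H
  atom 17: C, bond orders sum to 2 (valence 4) → 2 H
  atom 18: C with explicit H count 2
  atom 19: C, bond orders sum to 1 (valence 4) → 3 H
Totals → C:14, H:28, N:2, O:3.
In Hill order: C14H28N2O3.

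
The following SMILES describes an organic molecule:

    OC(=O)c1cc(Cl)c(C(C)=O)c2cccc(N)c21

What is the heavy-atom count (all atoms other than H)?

Every atom symbol written in the SMILES (organic subset) is one heavy atom; implicit H are not written.
Heavy atoms by element → C:13, Cl:1, N:1, O:3.
Total: 18.

18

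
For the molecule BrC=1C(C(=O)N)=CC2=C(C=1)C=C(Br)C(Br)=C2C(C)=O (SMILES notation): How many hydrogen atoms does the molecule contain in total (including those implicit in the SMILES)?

8

Walk through each heavy atom and fill implicit hydrogens from standard valence (C 4, N 3, O 2, S 2, halogen 1):
  atom 1: Br (halogen, monovalent) → 0 H
  atom 2: C, bond orders sum to 4 (valence 4) → 0 H
  atom 3: C, bond orders sum to 4 (valence 4) → 0 H
  atom 4: C, bond orders sum to 4 (valence 4) → 0 H
  atom 5: O, bond orders sum to 2 (valence 2) → 0 H
  atom 6: N, bond orders sum to 1 (valence 3) → 2 H
  atom 7: C, bond orders sum to 3 (valence 4) → 1 H
  atom 8: C, bond orders sum to 4 (valence 4) → 0 H
  atom 9: C, bond orders sum to 4 (valence 4) → 0 H
  atom 10: C, bond orders sum to 3 (valence 4) → 1 H
  atom 11: C, bond orders sum to 3 (valence 4) → 1 H
  atom 12: C, bond orders sum to 4 (valence 4) → 0 H
  atom 13: Br (halogen, monovalent) → 0 H
  atom 14: C, bond orders sum to 4 (valence 4) → 0 H
  atom 15: Br (halogen, monovalent) → 0 H
  atom 16: C, bond orders sum to 4 (valence 4) → 0 H
  atom 17: C, bond orders sum to 4 (valence 4) → 0 H
  atom 18: C, bond orders sum to 1 (valence 4) → 3 H
  atom 19: O, bond orders sum to 2 (valence 2) → 0 H
Total hydrogens: 8.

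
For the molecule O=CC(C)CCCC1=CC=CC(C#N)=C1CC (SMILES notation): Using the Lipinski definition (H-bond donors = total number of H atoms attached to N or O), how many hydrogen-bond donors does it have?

Donors: find every N or O and count the H atoms it carries.
  atom 1 (O): bond orders sum to 2 → 0 H
  atom 14 (N): bond orders sum to 3 → 0 H
Lipinski HBD = 0.

0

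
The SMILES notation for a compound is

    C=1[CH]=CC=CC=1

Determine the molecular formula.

Walk through each heavy atom and fill implicit hydrogens from standard valence (C 4, N 3, O 2, S 2, halogen 1):
  atom 1: C, bond orders sum to 3 (valence 4) → 1 H
  atom 2: C with explicit H count 1
  atom 3: C, bond orders sum to 3 (valence 4) → 1 H
  atom 4: C, bond orders sum to 3 (valence 4) → 1 H
  atom 5: C, bond orders sum to 3 (valence 4) → 1 H
  atom 6: C, bond orders sum to 3 (valence 4) → 1 H
Totals → C:6, H:6.

C6H6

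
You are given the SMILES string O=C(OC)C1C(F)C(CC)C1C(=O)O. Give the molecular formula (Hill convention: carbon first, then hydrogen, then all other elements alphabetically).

Walk through each heavy atom and fill implicit hydrogens from standard valence (C 4, N 3, O 2, S 2, halogen 1):
  atom 1: O, bond orders sum to 2 (valence 2) → 0 H
  atom 2: C, bond orders sum to 4 (valence 4) → 0 H
  atom 3: O, bond orders sum to 2 (valence 2) → 0 H
  atom 4: C, bond orders sum to 1 (valence 4) → 3 H
  atom 5: C, bond orders sum to 3 (valence 4) → 1 H
  atom 6: C, bond orders sum to 3 (valence 4) → 1 H
  atom 7: F (halogen, monovalent) → 0 H
  atom 8: C, bond orders sum to 3 (valence 4) → 1 H
  atom 9: C, bond orders sum to 2 (valence 4) → 2 H
  atom 10: C, bond orders sum to 1 (valence 4) → 3 H
  atom 11: C, bond orders sum to 3 (valence 4) → 1 H
  atom 12: C, bond orders sum to 4 (valence 4) → 0 H
  atom 13: O, bond orders sum to 2 (valence 2) → 0 H
  atom 14: O, bond orders sum to 1 (valence 2) → 1 H
Totals → C:9, H:13, F:1, O:4.
In Hill order: C9H13FO4.

C9H13FO4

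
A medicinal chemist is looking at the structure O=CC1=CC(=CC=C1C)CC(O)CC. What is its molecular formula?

C12H16O2

Walk through each heavy atom and fill implicit hydrogens from standard valence (C 4, N 3, O 2, S 2, halogen 1):
  atom 1: O, bond orders sum to 2 (valence 2) → 0 H
  atom 2: C, bond orders sum to 3 (valence 4) → 1 H
  atom 3: C, bond orders sum to 4 (valence 4) → 0 H
  atom 4: C, bond orders sum to 3 (valence 4) → 1 H
  atom 5: C, bond orders sum to 4 (valence 4) → 0 H
  atom 6: C, bond orders sum to 3 (valence 4) → 1 H
  atom 7: C, bond orders sum to 3 (valence 4) → 1 H
  atom 8: C, bond orders sum to 4 (valence 4) → 0 H
  atom 9: C, bond orders sum to 1 (valence 4) → 3 H
  atom 10: C, bond orders sum to 2 (valence 4) → 2 H
  atom 11: C, bond orders sum to 3 (valence 4) → 1 H
  atom 12: O, bond orders sum to 1 (valence 2) → 1 H
  atom 13: C, bond orders sum to 2 (valence 4) → 2 H
  atom 14: C, bond orders sum to 1 (valence 4) → 3 H
Totals → C:12, H:16, O:2.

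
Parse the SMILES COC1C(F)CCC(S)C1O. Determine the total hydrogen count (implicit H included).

Walk through each heavy atom and fill implicit hydrogens from standard valence (C 4, N 3, O 2, S 2, halogen 1):
  atom 1: C, bond orders sum to 1 (valence 4) → 3 H
  atom 2: O, bond orders sum to 2 (valence 2) → 0 H
  atom 3: C, bond orders sum to 3 (valence 4) → 1 H
  atom 4: C, bond orders sum to 3 (valence 4) → 1 H
  atom 5: F (halogen, monovalent) → 0 H
  atom 6: C, bond orders sum to 2 (valence 4) → 2 H
  atom 7: C, bond orders sum to 2 (valence 4) → 2 H
  atom 8: C, bond orders sum to 3 (valence 4) → 1 H
  atom 9: S, bond orders sum to 1 (valence 2) → 1 H
  atom 10: C, bond orders sum to 3 (valence 4) → 1 H
  atom 11: O, bond orders sum to 1 (valence 2) → 1 H
Total hydrogens: 13.

13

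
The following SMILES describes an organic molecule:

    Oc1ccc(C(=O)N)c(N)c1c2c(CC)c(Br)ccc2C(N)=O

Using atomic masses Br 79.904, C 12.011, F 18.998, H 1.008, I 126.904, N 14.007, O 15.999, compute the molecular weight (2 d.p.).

378.23 g/mol

First, the molecular formula is C16H16BrN3O3 (counting implicit H from valence).
  Br: 1 × 79.904 = 79.904
  C: 16 × 12.011 = 192.176
  H: 16 × 1.008 = 16.128
  N: 3 × 14.007 = 42.021
  O: 3 × 15.999 = 47.997
Sum: 1×79.904 + 16×12.011 + 16×1.008 + 3×14.007 + 3×15.999 = 378.226 → 378.23 g/mol.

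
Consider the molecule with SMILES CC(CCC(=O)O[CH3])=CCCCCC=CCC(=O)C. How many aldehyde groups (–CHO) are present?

0

Scan the SMILES for the aldehyde motif — none present.
Groups that are present: 2 alkene, 1 ester, 1 ketone.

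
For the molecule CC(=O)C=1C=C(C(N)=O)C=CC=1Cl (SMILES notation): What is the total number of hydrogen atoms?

Walk through each heavy atom and fill implicit hydrogens from standard valence (C 4, N 3, O 2, S 2, halogen 1):
  atom 1: C, bond orders sum to 1 (valence 4) → 3 H
  atom 2: C, bond orders sum to 4 (valence 4) → 0 H
  atom 3: O, bond orders sum to 2 (valence 2) → 0 H
  atom 4: C, bond orders sum to 4 (valence 4) → 0 H
  atom 5: C, bond orders sum to 3 (valence 4) → 1 H
  atom 6: C, bond orders sum to 4 (valence 4) → 0 H
  atom 7: C, bond orders sum to 4 (valence 4) → 0 H
  atom 8: N, bond orders sum to 1 (valence 3) → 2 H
  atom 9: O, bond orders sum to 2 (valence 2) → 0 H
  atom 10: C, bond orders sum to 3 (valence 4) → 1 H
  atom 11: C, bond orders sum to 3 (valence 4) → 1 H
  atom 12: C, bond orders sum to 4 (valence 4) → 0 H
  atom 13: Cl (halogen, monovalent) → 0 H
Total hydrogens: 8.

8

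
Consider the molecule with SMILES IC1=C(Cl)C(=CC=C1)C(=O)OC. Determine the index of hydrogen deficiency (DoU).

5

Degree of unsaturation = (number of rings) + (number of π bonds).
Ring closures in the SMILES: 1.
π bonds: 4 double bonds (each 1 DoU) → 4 DoU from unsaturation.
Total DoU = 1 + 4 = 5.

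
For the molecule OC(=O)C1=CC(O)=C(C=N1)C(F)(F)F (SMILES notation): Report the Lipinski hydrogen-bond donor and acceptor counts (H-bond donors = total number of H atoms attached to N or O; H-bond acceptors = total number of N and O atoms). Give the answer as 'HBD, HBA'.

2, 4

Donors: find every N or O and count the H atoms it carries.
  atom 1 (O): bond orders sum to 1 → 1 H
  atom 3 (O): bond orders sum to 2 → 0 H
  atom 7 (O): bond orders sum to 1 → 1 H
  atom 10 (N): bond orders sum to 3 → 0 H
Lipinski HBD = 2.
Acceptors: N atoms = 1, O atoms = 3 → HBA = 4.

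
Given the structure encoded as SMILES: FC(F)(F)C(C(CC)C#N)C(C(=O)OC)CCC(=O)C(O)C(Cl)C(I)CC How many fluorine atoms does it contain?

3

Scan the SMILES for F atoms (remember two-letter symbols like Cl and Br are single atoms).
Fluorine count: 3.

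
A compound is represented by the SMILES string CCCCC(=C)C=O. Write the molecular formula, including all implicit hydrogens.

C7H12O

Walk through each heavy atom and fill implicit hydrogens from standard valence (C 4, N 3, O 2, S 2, halogen 1):
  atom 1: C, bond orders sum to 1 (valence 4) → 3 H
  atom 2: C, bond orders sum to 2 (valence 4) → 2 H
  atom 3: C, bond orders sum to 2 (valence 4) → 2 H
  atom 4: C, bond orders sum to 2 (valence 4) → 2 H
  atom 5: C, bond orders sum to 4 (valence 4) → 0 H
  atom 6: C, bond orders sum to 2 (valence 4) → 2 H
  atom 7: C, bond orders sum to 3 (valence 4) → 1 H
  atom 8: O, bond orders sum to 2 (valence 2) → 0 H
Totals → C:7, H:12, O:1.
In Hill order: C7H12O.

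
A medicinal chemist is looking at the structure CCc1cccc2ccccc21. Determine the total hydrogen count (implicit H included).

12

Walk through each heavy atom and fill implicit hydrogens from standard valence (C 4, N 3, O 2, S 2, halogen 1); for lowercase aromatic atoms, an aromatic c carries 1 H when it has two neighbours and 0 H with three, and aromatic n carries 0 H:
  atom 1: C, bond orders sum to 1 (valence 4) → 3 H
  atom 2: C, bond orders sum to 2 (valence 4) → 2 H
  atom 3: aromatic c, 3 neighbours → 0 H
  atom 4: aromatic c, 2 neighbours → 1 H
  atom 5: aromatic c, 2 neighbours → 1 H
  atom 6: aromatic c, 2 neighbours → 1 H
  atom 7: aromatic c, 3 neighbours → 0 H
  atom 8: aromatic c, 2 neighbours → 1 H
  atom 9: aromatic c, 2 neighbours → 1 H
  atom 10: aromatic c, 2 neighbours → 1 H
  atom 11: aromatic c, 2 neighbours → 1 H
  atom 12: aromatic c, 3 neighbours → 0 H
Total hydrogens: 12.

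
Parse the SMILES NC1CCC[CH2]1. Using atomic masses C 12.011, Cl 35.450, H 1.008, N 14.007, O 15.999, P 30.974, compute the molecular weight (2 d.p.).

85.15 g/mol

First, the molecular formula is C5H11N (counting implicit H from valence).
  C: 5 × 12.011 = 60.055
  H: 11 × 1.008 = 11.088
  N: 1 × 14.007 = 14.007
Sum: 5×12.011 + 11×1.008 + 1×14.007 = 85.150 → 85.15 g/mol.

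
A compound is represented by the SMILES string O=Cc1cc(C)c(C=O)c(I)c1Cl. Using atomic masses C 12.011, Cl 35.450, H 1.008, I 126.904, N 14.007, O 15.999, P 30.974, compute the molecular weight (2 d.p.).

308.50 g/mol

First, the molecular formula is C9H6ClIO2 (counting implicit H from valence).
  C: 9 × 12.011 = 108.099
  Cl: 1 × 35.450 = 35.450
  H: 6 × 1.008 = 6.048
  I: 1 × 126.904 = 126.904
  O: 2 × 15.999 = 31.998
Sum: 9×12.011 + 1×35.450 + 6×1.008 + 1×126.904 + 2×15.999 = 308.499 → 308.50 g/mol.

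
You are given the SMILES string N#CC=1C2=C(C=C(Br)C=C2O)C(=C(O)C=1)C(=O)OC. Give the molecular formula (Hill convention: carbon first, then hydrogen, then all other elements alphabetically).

C13H8BrNO4

Walk through each heavy atom and fill implicit hydrogens from standard valence (C 4, N 3, O 2, S 2, halogen 1):
  atom 1: N, bond orders sum to 3 (valence 3) → 0 H
  atom 2: C, bond orders sum to 4 (valence 4) → 0 H
  atom 3: C, bond orders sum to 4 (valence 4) → 0 H
  atom 4: C, bond orders sum to 4 (valence 4) → 0 H
  atom 5: C, bond orders sum to 4 (valence 4) → 0 H
  atom 6: C, bond orders sum to 3 (valence 4) → 1 H
  atom 7: C, bond orders sum to 4 (valence 4) → 0 H
  atom 8: Br (halogen, monovalent) → 0 H
  atom 9: C, bond orders sum to 3 (valence 4) → 1 H
  atom 10: C, bond orders sum to 4 (valence 4) → 0 H
  atom 11: O, bond orders sum to 1 (valence 2) → 1 H
  atom 12: C, bond orders sum to 4 (valence 4) → 0 H
  atom 13: C, bond orders sum to 4 (valence 4) → 0 H
  atom 14: O, bond orders sum to 1 (valence 2) → 1 H
  atom 15: C, bond orders sum to 3 (valence 4) → 1 H
  atom 16: C, bond orders sum to 4 (valence 4) → 0 H
  atom 17: O, bond orders sum to 2 (valence 2) → 0 H
  atom 18: O, bond orders sum to 2 (valence 2) → 0 H
  atom 19: C, bond orders sum to 1 (valence 4) → 3 H
Totals → C:13, H:8, Br:1, N:1, O:4.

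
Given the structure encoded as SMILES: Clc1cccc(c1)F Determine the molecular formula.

C6H4ClF

Walk through each heavy atom and fill implicit hydrogens from standard valence (C 4, N 3, O 2, S 2, halogen 1); for lowercase aromatic atoms, an aromatic c carries 1 H when it has two neighbours and 0 H with three, and aromatic n carries 0 H:
  atom 1: Cl (halogen, monovalent) → 0 H
  atom 2: aromatic c, 3 neighbours → 0 H
  atom 3: aromatic c, 2 neighbours → 1 H
  atom 4: aromatic c, 2 neighbours → 1 H
  atom 5: aromatic c, 2 neighbours → 1 H
  atom 6: aromatic c, 3 neighbours → 0 H
  atom 7: aromatic c, 2 neighbours → 1 H
  atom 8: F (halogen, monovalent) → 0 H
Totals → C:6, H:4, Cl:1, F:1.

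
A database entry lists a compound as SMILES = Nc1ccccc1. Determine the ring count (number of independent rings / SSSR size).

In SMILES, each pair of matching ring-closure digits denotes one ring-closing bond; the number of such bonds equals the number of independent rings.
Ring-closure bonds here: 1.

1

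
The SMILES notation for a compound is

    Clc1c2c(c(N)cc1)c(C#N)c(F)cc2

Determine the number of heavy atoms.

Every atom symbol written in the SMILES (organic subset) is one heavy atom; implicit H are not written.
Heavy atoms by element → C:11, Cl:1, F:1, N:2.
Total: 15.

15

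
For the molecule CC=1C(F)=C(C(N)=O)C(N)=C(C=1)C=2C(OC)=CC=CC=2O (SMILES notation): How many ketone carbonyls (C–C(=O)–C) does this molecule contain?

Scan the SMILES for the ketone motif — none present.
Groups that are present: 1 amide, 1 ether, 1 hydroxyl, 1 primary amine.

0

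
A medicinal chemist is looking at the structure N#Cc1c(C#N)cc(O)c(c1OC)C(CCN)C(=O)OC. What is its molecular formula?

Walk through each heavy atom and fill implicit hydrogens from standard valence (C 4, N 3, O 2, S 2, halogen 1); for lowercase aromatic atoms, an aromatic c carries 1 H when it has two neighbours and 0 H with three, and aromatic n carries 0 H:
  atom 1: N, bond orders sum to 3 (valence 3) → 0 H
  atom 2: C, bond orders sum to 4 (valence 4) → 0 H
  atom 3: aromatic c, 3 neighbours → 0 H
  atom 4: aromatic c, 3 neighbours → 0 H
  atom 5: C, bond orders sum to 4 (valence 4) → 0 H
  atom 6: N, bond orders sum to 3 (valence 3) → 0 H
  atom 7: aromatic c, 2 neighbours → 1 H
  atom 8: aromatic c, 3 neighbours → 0 H
  atom 9: O, bond orders sum to 1 (valence 2) → 1 H
  atom 10: aromatic c, 3 neighbours → 0 H
  atom 11: aromatic c, 3 neighbours → 0 H
  atom 12: O, bond orders sum to 2 (valence 2) → 0 H
  atom 13: C, bond orders sum to 1 (valence 4) → 3 H
  atom 14: C, bond orders sum to 3 (valence 4) → 1 H
  atom 15: C, bond orders sum to 2 (valence 4) → 2 H
  atom 16: C, bond orders sum to 2 (valence 4) → 2 H
  atom 17: N, bond orders sum to 1 (valence 3) → 2 H
  atom 18: C, bond orders sum to 4 (valence 4) → 0 H
  atom 19: O, bond orders sum to 2 (valence 2) → 0 H
  atom 20: O, bond orders sum to 2 (valence 2) → 0 H
  atom 21: C, bond orders sum to 1 (valence 4) → 3 H
Totals → C:14, H:15, N:3, O:4.

C14H15N3O4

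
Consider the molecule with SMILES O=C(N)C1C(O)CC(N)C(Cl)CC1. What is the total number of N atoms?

2

Scan the SMILES for N atoms (remember two-letter symbols like Cl and Br are single atoms).
Nitrogen count: 2.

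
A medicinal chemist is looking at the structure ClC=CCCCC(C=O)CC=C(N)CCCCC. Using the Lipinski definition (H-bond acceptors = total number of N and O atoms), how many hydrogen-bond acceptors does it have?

2

N atoms: 1; O atoms: 1.
Lipinski HBA = 1 + 1 = 2.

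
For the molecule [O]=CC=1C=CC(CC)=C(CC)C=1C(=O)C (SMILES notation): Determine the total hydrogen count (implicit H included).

Walk through each heavy atom and fill implicit hydrogens from standard valence (C 4, N 3, O 2, S 2, halogen 1):
  atom 1: O with explicit H count 0
  atom 2: C, bond orders sum to 3 (valence 4) → 1 H
  atom 3: C, bond orders sum to 4 (valence 4) → 0 H
  atom 4: C, bond orders sum to 3 (valence 4) → 1 H
  atom 5: C, bond orders sum to 3 (valence 4) → 1 H
  atom 6: C, bond orders sum to 4 (valence 4) → 0 H
  atom 7: C, bond orders sum to 2 (valence 4) → 2 H
  atom 8: C, bond orders sum to 1 (valence 4) → 3 H
  atom 9: C, bond orders sum to 4 (valence 4) → 0 H
  atom 10: C, bond orders sum to 2 (valence 4) → 2 H
  atom 11: C, bond orders sum to 1 (valence 4) → 3 H
  atom 12: C, bond orders sum to 4 (valence 4) → 0 H
  atom 13: C, bond orders sum to 4 (valence 4) → 0 H
  atom 14: O, bond orders sum to 2 (valence 2) → 0 H
  atom 15: C, bond orders sum to 1 (valence 4) → 3 H
Total hydrogens: 16.

16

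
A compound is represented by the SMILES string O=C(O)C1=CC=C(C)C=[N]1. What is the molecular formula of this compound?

C7H7NO2

Walk through each heavy atom and fill implicit hydrogens from standard valence (C 4, N 3, O 2, S 2, halogen 1):
  atom 1: O, bond orders sum to 2 (valence 2) → 0 H
  atom 2: C, bond orders sum to 4 (valence 4) → 0 H
  atom 3: O, bond orders sum to 1 (valence 2) → 1 H
  atom 4: C, bond orders sum to 4 (valence 4) → 0 H
  atom 5: C, bond orders sum to 3 (valence 4) → 1 H
  atom 6: C, bond orders sum to 3 (valence 4) → 1 H
  atom 7: C, bond orders sum to 4 (valence 4) → 0 H
  atom 8: C, bond orders sum to 1 (valence 4) → 3 H
  atom 9: C, bond orders sum to 3 (valence 4) → 1 H
  atom 10: N with explicit H count 0
Totals → C:7, H:7, N:1, O:2.
In Hill order: C7H7NO2.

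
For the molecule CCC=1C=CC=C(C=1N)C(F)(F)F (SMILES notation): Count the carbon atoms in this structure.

Count every carbon token in the SMILES (each C, including those in ring-closure positions and inside branches).
Carbon count: 9.

9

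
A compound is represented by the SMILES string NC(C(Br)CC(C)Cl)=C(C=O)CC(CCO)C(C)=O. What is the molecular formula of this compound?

C13H21BrClNO3

Walk through each heavy atom and fill implicit hydrogens from standard valence (C 4, N 3, O 2, S 2, halogen 1):
  atom 1: N, bond orders sum to 1 (valence 3) → 2 H
  atom 2: C, bond orders sum to 4 (valence 4) → 0 H
  atom 3: C, bond orders sum to 3 (valence 4) → 1 H
  atom 4: Br (halogen, monovalent) → 0 H
  atom 5: C, bond orders sum to 2 (valence 4) → 2 H
  atom 6: C, bond orders sum to 3 (valence 4) → 1 H
  atom 7: C, bond orders sum to 1 (valence 4) → 3 H
  atom 8: Cl (halogen, monovalent) → 0 H
  atom 9: C, bond orders sum to 4 (valence 4) → 0 H
  atom 10: C, bond orders sum to 3 (valence 4) → 1 H
  atom 11: O, bond orders sum to 2 (valence 2) → 0 H
  atom 12: C, bond orders sum to 2 (valence 4) → 2 H
  atom 13: C, bond orders sum to 3 (valence 4) → 1 H
  atom 14: C, bond orders sum to 2 (valence 4) → 2 H
  atom 15: C, bond orders sum to 2 (valence 4) → 2 H
  atom 16: O, bond orders sum to 1 (valence 2) → 1 H
  atom 17: C, bond orders sum to 4 (valence 4) → 0 H
  atom 18: C, bond orders sum to 1 (valence 4) → 3 H
  atom 19: O, bond orders sum to 2 (valence 2) → 0 H
Totals → C:13, H:21, Br:1, Cl:1, N:1, O:3.
In Hill order: C13H21BrClNO3.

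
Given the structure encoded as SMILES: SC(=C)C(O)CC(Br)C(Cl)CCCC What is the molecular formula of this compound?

C10H18BrClOS

Walk through each heavy atom and fill implicit hydrogens from standard valence (C 4, N 3, O 2, S 2, halogen 1):
  atom 1: S, bond orders sum to 1 (valence 2) → 1 H
  atom 2: C, bond orders sum to 4 (valence 4) → 0 H
  atom 3: C, bond orders sum to 2 (valence 4) → 2 H
  atom 4: C, bond orders sum to 3 (valence 4) → 1 H
  atom 5: O, bond orders sum to 1 (valence 2) → 1 H
  atom 6: C, bond orders sum to 2 (valence 4) → 2 H
  atom 7: C, bond orders sum to 3 (valence 4) → 1 H
  atom 8: Br (halogen, monovalent) → 0 H
  atom 9: C, bond orders sum to 3 (valence 4) → 1 H
  atom 10: Cl (halogen, monovalent) → 0 H
  atom 11: C, bond orders sum to 2 (valence 4) → 2 H
  atom 12: C, bond orders sum to 2 (valence 4) → 2 H
  atom 13: C, bond orders sum to 2 (valence 4) → 2 H
  atom 14: C, bond orders sum to 1 (valence 4) → 3 H
Totals → C:10, H:18, Br:1, Cl:1, O:1, S:1.
In Hill order: C10H18BrClOS.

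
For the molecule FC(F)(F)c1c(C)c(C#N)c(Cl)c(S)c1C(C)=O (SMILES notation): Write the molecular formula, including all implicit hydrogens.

Walk through each heavy atom and fill implicit hydrogens from standard valence (C 4, N 3, O 2, S 2, halogen 1); for lowercase aromatic atoms, an aromatic c carries 1 H when it has two neighbours and 0 H with three, and aromatic n carries 0 H:
  atom 1: F (halogen, monovalent) → 0 H
  atom 2: C, bond orders sum to 4 (valence 4) → 0 H
  atom 3: F (halogen, monovalent) → 0 H
  atom 4: F (halogen, monovalent) → 0 H
  atom 5: aromatic c, 3 neighbours → 0 H
  atom 6: aromatic c, 3 neighbours → 0 H
  atom 7: C, bond orders sum to 1 (valence 4) → 3 H
  atom 8: aromatic c, 3 neighbours → 0 H
  atom 9: C, bond orders sum to 4 (valence 4) → 0 H
  atom 10: N, bond orders sum to 3 (valence 3) → 0 H
  atom 11: aromatic c, 3 neighbours → 0 H
  atom 12: Cl (halogen, monovalent) → 0 H
  atom 13: aromatic c, 3 neighbours → 0 H
  atom 14: S, bond orders sum to 1 (valence 2) → 1 H
  atom 15: aromatic c, 3 neighbours → 0 H
  atom 16: C, bond orders sum to 4 (valence 4) → 0 H
  atom 17: C, bond orders sum to 1 (valence 4) → 3 H
  atom 18: O, bond orders sum to 2 (valence 2) → 0 H
Totals → C:11, H:7, Cl:1, F:3, N:1, O:1, S:1.

C11H7ClF3NOS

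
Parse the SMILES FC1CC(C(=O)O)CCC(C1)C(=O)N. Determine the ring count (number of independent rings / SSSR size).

1

In SMILES, each pair of matching ring-closure digits denotes one ring-closing bond; the number of such bonds equals the number of independent rings.
Ring-closure bonds here: 1.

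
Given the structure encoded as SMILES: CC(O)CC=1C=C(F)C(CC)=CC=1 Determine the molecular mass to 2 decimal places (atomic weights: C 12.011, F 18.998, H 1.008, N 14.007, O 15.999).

182.24 g/mol

First, the molecular formula is C11H15FO (counting implicit H from valence).
  C: 11 × 12.011 = 132.121
  F: 1 × 18.998 = 18.998
  H: 15 × 1.008 = 15.120
  O: 1 × 15.999 = 15.999
Sum: 11×12.011 + 1×18.998 + 15×1.008 + 1×15.999 = 182.238 → 182.24 g/mol.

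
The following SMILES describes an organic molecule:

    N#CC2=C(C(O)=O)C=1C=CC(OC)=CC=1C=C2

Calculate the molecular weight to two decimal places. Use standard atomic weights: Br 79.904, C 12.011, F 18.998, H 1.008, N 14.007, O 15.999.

227.22 g/mol

First, the molecular formula is C13H9NO3 (counting implicit H from valence).
  C: 13 × 12.011 = 156.143
  H: 9 × 1.008 = 9.072
  N: 1 × 14.007 = 14.007
  O: 3 × 15.999 = 47.997
Sum: 13×12.011 + 9×1.008 + 1×14.007 + 3×15.999 = 227.219 → 227.22 g/mol.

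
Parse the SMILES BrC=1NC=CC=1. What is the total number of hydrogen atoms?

Walk through each heavy atom and fill implicit hydrogens from standard valence (C 4, N 3, O 2, S 2, halogen 1):
  atom 1: Br (halogen, monovalent) → 0 H
  atom 2: C, bond orders sum to 4 (valence 4) → 0 H
  atom 3: N, bond orders sum to 2 (valence 3) → 1 H
  atom 4: C, bond orders sum to 3 (valence 4) → 1 H
  atom 5: C, bond orders sum to 3 (valence 4) → 1 H
  atom 6: C, bond orders sum to 3 (valence 4) → 1 H
Total hydrogens: 4.

4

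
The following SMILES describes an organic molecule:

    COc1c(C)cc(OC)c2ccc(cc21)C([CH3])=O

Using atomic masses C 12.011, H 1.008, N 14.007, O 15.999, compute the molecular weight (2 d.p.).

244.29 g/mol

First, the molecular formula is C15H16O3 (counting implicit H from valence).
  C: 15 × 12.011 = 180.165
  H: 16 × 1.008 = 16.128
  O: 3 × 15.999 = 47.997
Sum: 15×12.011 + 16×1.008 + 3×15.999 = 244.290 → 244.29 g/mol.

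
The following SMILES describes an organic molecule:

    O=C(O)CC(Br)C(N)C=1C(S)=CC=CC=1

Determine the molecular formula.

Walk through each heavy atom and fill implicit hydrogens from standard valence (C 4, N 3, O 2, S 2, halogen 1):
  atom 1: O, bond orders sum to 2 (valence 2) → 0 H
  atom 2: C, bond orders sum to 4 (valence 4) → 0 H
  atom 3: O, bond orders sum to 1 (valence 2) → 1 H
  atom 4: C, bond orders sum to 2 (valence 4) → 2 H
  atom 5: C, bond orders sum to 3 (valence 4) → 1 H
  atom 6: Br (halogen, monovalent) → 0 H
  atom 7: C, bond orders sum to 3 (valence 4) → 1 H
  atom 8: N, bond orders sum to 1 (valence 3) → 2 H
  atom 9: C, bond orders sum to 4 (valence 4) → 0 H
  atom 10: C, bond orders sum to 4 (valence 4) → 0 H
  atom 11: S, bond orders sum to 1 (valence 2) → 1 H
  atom 12: C, bond orders sum to 3 (valence 4) → 1 H
  atom 13: C, bond orders sum to 3 (valence 4) → 1 H
  atom 14: C, bond orders sum to 3 (valence 4) → 1 H
  atom 15: C, bond orders sum to 3 (valence 4) → 1 H
Totals → C:10, H:12, Br:1, N:1, O:2, S:1.
In Hill order: C10H12BrNO2S.

C10H12BrNO2S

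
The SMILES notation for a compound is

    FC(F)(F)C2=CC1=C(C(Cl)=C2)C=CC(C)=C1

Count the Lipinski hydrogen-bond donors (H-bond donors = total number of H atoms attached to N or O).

Donors: find every N or O and count the H atoms it carries.
  (no N or O atoms present)
Lipinski HBD = 0.

0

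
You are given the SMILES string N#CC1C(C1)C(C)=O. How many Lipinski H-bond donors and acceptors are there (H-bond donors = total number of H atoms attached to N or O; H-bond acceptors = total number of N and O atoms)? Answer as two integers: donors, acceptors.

Donors: find every N or O and count the H atoms it carries.
  atom 1 (N): bond orders sum to 3 → 0 H
  atom 8 (O): bond orders sum to 2 → 0 H
Lipinski HBD = 0.
Acceptors: N atoms = 1, O atoms = 1 → HBA = 2.

0, 2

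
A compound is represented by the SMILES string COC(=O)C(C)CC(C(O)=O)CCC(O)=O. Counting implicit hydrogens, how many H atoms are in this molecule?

Walk through each heavy atom and fill implicit hydrogens from standard valence (C 4, N 3, O 2, S 2, halogen 1):
  atom 1: C, bond orders sum to 1 (valence 4) → 3 H
  atom 2: O, bond orders sum to 2 (valence 2) → 0 H
  atom 3: C, bond orders sum to 4 (valence 4) → 0 H
  atom 4: O, bond orders sum to 2 (valence 2) → 0 H
  atom 5: C, bond orders sum to 3 (valence 4) → 1 H
  atom 6: C, bond orders sum to 1 (valence 4) → 3 H
  atom 7: C, bond orders sum to 2 (valence 4) → 2 H
  atom 8: C, bond orders sum to 3 (valence 4) → 1 H
  atom 9: C, bond orders sum to 4 (valence 4) → 0 H
  atom 10: O, bond orders sum to 1 (valence 2) → 1 H
  atom 11: O, bond orders sum to 2 (valence 2) → 0 H
  atom 12: C, bond orders sum to 2 (valence 4) → 2 H
  atom 13: C, bond orders sum to 2 (valence 4) → 2 H
  atom 14: C, bond orders sum to 4 (valence 4) → 0 H
  atom 15: O, bond orders sum to 1 (valence 2) → 1 H
  atom 16: O, bond orders sum to 2 (valence 2) → 0 H
Total hydrogens: 16.

16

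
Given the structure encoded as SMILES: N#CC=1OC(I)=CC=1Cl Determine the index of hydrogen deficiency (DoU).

Molecular formula: C5HClINO.
DoU = (2C + 2 + N − H − X) / 2, where X is the halogen count and O/S are ignored.
    = (2·5 + 2 + 1 − 1 − 2) / 2 = 10 / 2 = 5.

5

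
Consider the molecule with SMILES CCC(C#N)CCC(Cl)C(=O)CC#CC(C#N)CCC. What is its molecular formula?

C16H21ClN2O

Walk through each heavy atom and fill implicit hydrogens from standard valence (C 4, N 3, O 2, S 2, halogen 1):
  atom 1: C, bond orders sum to 1 (valence 4) → 3 H
  atom 2: C, bond orders sum to 2 (valence 4) → 2 H
  atom 3: C, bond orders sum to 3 (valence 4) → 1 H
  atom 4: C, bond orders sum to 4 (valence 4) → 0 H
  atom 5: N, bond orders sum to 3 (valence 3) → 0 H
  atom 6: C, bond orders sum to 2 (valence 4) → 2 H
  atom 7: C, bond orders sum to 2 (valence 4) → 2 H
  atom 8: C, bond orders sum to 3 (valence 4) → 1 H
  atom 9: Cl (halogen, monovalent) → 0 H
  atom 10: C, bond orders sum to 4 (valence 4) → 0 H
  atom 11: O, bond orders sum to 2 (valence 2) → 0 H
  atom 12: C, bond orders sum to 2 (valence 4) → 2 H
  atom 13: C, bond orders sum to 4 (valence 4) → 0 H
  atom 14: C, bond orders sum to 4 (valence 4) → 0 H
  atom 15: C, bond orders sum to 3 (valence 4) → 1 H
  atom 16: C, bond orders sum to 4 (valence 4) → 0 H
  atom 17: N, bond orders sum to 3 (valence 3) → 0 H
  atom 18: C, bond orders sum to 2 (valence 4) → 2 H
  atom 19: C, bond orders sum to 2 (valence 4) → 2 H
  atom 20: C, bond orders sum to 1 (valence 4) → 3 H
Totals → C:16, H:21, Cl:1, N:2, O:1.
In Hill order: C16H21ClN2O.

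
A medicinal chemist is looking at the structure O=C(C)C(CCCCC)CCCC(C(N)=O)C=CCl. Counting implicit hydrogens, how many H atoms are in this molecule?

26

Walk through each heavy atom and fill implicit hydrogens from standard valence (C 4, N 3, O 2, S 2, halogen 1):
  atom 1: O, bond orders sum to 2 (valence 2) → 0 H
  atom 2: C, bond orders sum to 4 (valence 4) → 0 H
  atom 3: C, bond orders sum to 1 (valence 4) → 3 H
  atom 4: C, bond orders sum to 3 (valence 4) → 1 H
  atom 5: C, bond orders sum to 2 (valence 4) → 2 H
  atom 6: C, bond orders sum to 2 (valence 4) → 2 H
  atom 7: C, bond orders sum to 2 (valence 4) → 2 H
  atom 8: C, bond orders sum to 2 (valence 4) → 2 H
  atom 9: C, bond orders sum to 1 (valence 4) → 3 H
  atom 10: C, bond orders sum to 2 (valence 4) → 2 H
  atom 11: C, bond orders sum to 2 (valence 4) → 2 H
  atom 12: C, bond orders sum to 2 (valence 4) → 2 H
  atom 13: C, bond orders sum to 3 (valence 4) → 1 H
  atom 14: C, bond orders sum to 4 (valence 4) → 0 H
  atom 15: N, bond orders sum to 1 (valence 3) → 2 H
  atom 16: O, bond orders sum to 2 (valence 2) → 0 H
  atom 17: C, bond orders sum to 3 (valence 4) → 1 H
  atom 18: C, bond orders sum to 3 (valence 4) → 1 H
  atom 19: Cl (halogen, monovalent) → 0 H
Total hydrogens: 26.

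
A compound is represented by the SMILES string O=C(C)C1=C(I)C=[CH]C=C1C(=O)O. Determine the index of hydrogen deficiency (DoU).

6

Degree of unsaturation = (number of rings) + (number of π bonds).
Ring closures in the SMILES: 1.
π bonds: 5 double bonds (each 1 DoU) → 5 DoU from unsaturation.
Total DoU = 1 + 5 = 6.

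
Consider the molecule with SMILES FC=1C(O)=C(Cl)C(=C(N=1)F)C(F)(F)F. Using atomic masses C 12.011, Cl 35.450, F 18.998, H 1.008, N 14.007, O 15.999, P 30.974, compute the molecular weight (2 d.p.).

233.52 g/mol

First, the molecular formula is C6HClF5NO (counting implicit H from valence).
  C: 6 × 12.011 = 72.066
  Cl: 1 × 35.450 = 35.450
  F: 5 × 18.998 = 94.990
  H: 1 × 1.008 = 1.008
  N: 1 × 14.007 = 14.007
  O: 1 × 15.999 = 15.999
Sum: 6×12.011 + 1×35.450 + 5×18.998 + 1×1.008 + 1×14.007 + 1×15.999 = 233.520 → 233.52 g/mol.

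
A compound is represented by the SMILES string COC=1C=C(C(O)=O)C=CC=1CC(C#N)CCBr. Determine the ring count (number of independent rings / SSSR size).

1

In SMILES, each pair of matching ring-closure digits denotes one ring-closing bond; the number of such bonds equals the number of independent rings.
Ring-closure bonds here: 1.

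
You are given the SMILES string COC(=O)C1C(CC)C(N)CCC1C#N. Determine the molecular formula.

C11H18N2O2

Walk through each heavy atom and fill implicit hydrogens from standard valence (C 4, N 3, O 2, S 2, halogen 1):
  atom 1: C, bond orders sum to 1 (valence 4) → 3 H
  atom 2: O, bond orders sum to 2 (valence 2) → 0 H
  atom 3: C, bond orders sum to 4 (valence 4) → 0 H
  atom 4: O, bond orders sum to 2 (valence 2) → 0 H
  atom 5: C, bond orders sum to 3 (valence 4) → 1 H
  atom 6: C, bond orders sum to 3 (valence 4) → 1 H
  atom 7: C, bond orders sum to 2 (valence 4) → 2 H
  atom 8: C, bond orders sum to 1 (valence 4) → 3 H
  atom 9: C, bond orders sum to 3 (valence 4) → 1 H
  atom 10: N, bond orders sum to 1 (valence 3) → 2 H
  atom 11: C, bond orders sum to 2 (valence 4) → 2 H
  atom 12: C, bond orders sum to 2 (valence 4) → 2 H
  atom 13: C, bond orders sum to 3 (valence 4) → 1 H
  atom 14: C, bond orders sum to 4 (valence 4) → 0 H
  atom 15: N, bond orders sum to 3 (valence 3) → 0 H
Totals → C:11, H:18, N:2, O:2.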